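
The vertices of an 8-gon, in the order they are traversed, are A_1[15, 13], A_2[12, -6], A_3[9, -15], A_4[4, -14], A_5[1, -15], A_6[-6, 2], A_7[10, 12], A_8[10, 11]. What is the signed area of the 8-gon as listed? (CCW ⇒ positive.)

A_1→A_2: (15)(-6) − (12)(13) = -246
A_2→A_3: (12)(-15) − (9)(-6) = -126
A_3→A_4: (9)(-14) − (4)(-15) = -66
A_4→A_5: (4)(-15) − (1)(-14) = -46
A_5→A_6: (1)(2) − (-6)(-15) = -88
A_6→A_7: (-6)(12) − (10)(2) = -92
A_7→A_8: (10)(11) − (10)(12) = -10
A_8→A_1: (10)(13) − (15)(11) = -35
Σ = -709
Signed area = Σ/2 = -354.5 (negative ⇒ clockwise traversal).

-354.5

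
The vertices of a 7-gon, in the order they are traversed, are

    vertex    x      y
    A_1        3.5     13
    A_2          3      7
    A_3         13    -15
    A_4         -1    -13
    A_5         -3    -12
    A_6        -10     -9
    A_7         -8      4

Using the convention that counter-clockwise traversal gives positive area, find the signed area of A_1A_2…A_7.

Cross-terms: -14.5, -136, -184, -27, -93, -112, -118  ⇒  Σ = -684.5
Signed area = Σ/2 = -342.25 (negative ⇒ clockwise traversal).

-342.25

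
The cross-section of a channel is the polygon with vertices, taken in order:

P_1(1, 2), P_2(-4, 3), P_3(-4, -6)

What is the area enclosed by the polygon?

Apply the shoelace (surveyor's) formula: 2A = Σ (x_i·y_{i+1} − x_{i+1}·y_i), indices taken mod 3.
P_1→P_2: (1)(3) − (-4)(2) = 11
P_2→P_3: (-4)(-6) − (-4)(3) = 36
P_3→P_1: (-4)(2) − (1)(-6) = -2
Σ = 45
Area = |Σ|/2 = 22.5.

22.5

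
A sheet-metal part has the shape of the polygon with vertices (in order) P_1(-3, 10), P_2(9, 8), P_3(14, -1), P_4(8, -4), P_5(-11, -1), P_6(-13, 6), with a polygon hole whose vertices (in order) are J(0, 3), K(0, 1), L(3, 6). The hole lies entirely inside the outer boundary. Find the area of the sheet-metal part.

260

Outer boundary:
Cross-terms: -114, -121, -48, -52, -79, -112  ⇒  Σ = -526
Area = |Σ|/2 = 263.
Hole:
Σ = (0) + (-3) + (9) = 6
Area = |Σ|/2 = 3.
Net area = 263 − 3 = 260.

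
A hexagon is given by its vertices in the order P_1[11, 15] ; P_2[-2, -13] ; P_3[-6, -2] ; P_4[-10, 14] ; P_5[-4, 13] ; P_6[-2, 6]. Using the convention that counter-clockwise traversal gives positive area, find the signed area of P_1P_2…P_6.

Apply the shoelace formula: 2A = Σ (x_i·y_{i+1} − x_{i+1}·y_i), indices taken mod 6.
Σ = (-113) + (-74) + (-104) + (-74) + (2) + (-96) = -459
Signed area = Σ/2 = -229.5 (negative ⇒ clockwise traversal).

-229.5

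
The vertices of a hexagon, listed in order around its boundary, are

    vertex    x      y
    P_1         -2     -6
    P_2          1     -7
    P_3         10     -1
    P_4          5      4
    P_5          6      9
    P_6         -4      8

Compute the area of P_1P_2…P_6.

Apply Gauss's area formula: 2A = Σ (x_i·y_{i+1} − x_{i+1}·y_i), indices taken mod 6.
Σ = (20) + (69) + (45) + (21) + (84) + (40) = 279
Area = |Σ|/2 = 139.5.

139.5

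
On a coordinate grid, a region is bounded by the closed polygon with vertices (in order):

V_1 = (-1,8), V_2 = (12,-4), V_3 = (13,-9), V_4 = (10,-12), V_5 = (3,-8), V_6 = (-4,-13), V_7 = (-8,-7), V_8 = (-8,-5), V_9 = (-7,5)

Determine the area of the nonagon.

273.5

Apply the shoelace (surveyor's) formula: 2A = Σ (x_i·y_{i+1} − x_{i+1}·y_i), indices taken mod 9.
Σ = (-92) + (-56) + (-66) + (-44) + (-71) + (-76) + (-16) + (-75) + (-51) = -547
Area = |Σ|/2 = 273.5.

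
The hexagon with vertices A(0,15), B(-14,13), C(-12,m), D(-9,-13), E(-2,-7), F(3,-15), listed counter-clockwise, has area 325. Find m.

The doubled signed area Σ (x_i y_{i+1} − x_{i+1} y_i) is linear in m.
With m=0 it equals 655; the coefficient of m is -5 (from the two edges through C).
So -5·m + 655 = 2·325 = 650 ⇒ m = 1.

1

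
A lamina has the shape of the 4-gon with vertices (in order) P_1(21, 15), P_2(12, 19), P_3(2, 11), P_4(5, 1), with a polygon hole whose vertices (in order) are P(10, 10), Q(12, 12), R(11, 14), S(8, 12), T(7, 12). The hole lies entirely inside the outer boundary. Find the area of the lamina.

Outer boundary:
Apply the shoelace formula: 2A = Σ (x_i·y_{i+1} − x_{i+1}·y_i), indices taken mod 4.
P_1→P_2: (21)(19) − (12)(15) = 219
P_2→P_3: (12)(11) − (2)(19) = 94
P_3→P_4: (2)(1) − (5)(11) = -53
P_4→P_1: (5)(15) − (21)(1) = 54
Σ = 314
Area = |Σ|/2 = 157.
Hole:
Σ = (0) + (36) + (20) + (12) + (-50) = 18
Area = |Σ|/2 = 9.
Net area = 157 − 9 = 148.

148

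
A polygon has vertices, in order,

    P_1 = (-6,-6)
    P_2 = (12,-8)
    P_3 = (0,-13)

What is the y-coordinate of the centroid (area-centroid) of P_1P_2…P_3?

Apply the surveyor's formula. First the cross-terms c_i = x_i·y_{i+1} − x_{i+1}·y_i:
  120, -156, -78  ⇒  2A = -114, A = -57.
Then Σ (y_i + y_{i+1})·c_i = 3078, so ȳ = 3078 / (6·(-57)) = -9.

-9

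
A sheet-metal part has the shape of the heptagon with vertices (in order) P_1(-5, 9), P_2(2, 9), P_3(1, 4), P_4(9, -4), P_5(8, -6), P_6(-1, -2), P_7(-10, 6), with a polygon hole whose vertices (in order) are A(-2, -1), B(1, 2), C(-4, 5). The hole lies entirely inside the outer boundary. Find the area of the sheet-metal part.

Outer boundary:
Apply the shoelace (surveyor's) formula: 2A = Σ (x_i·y_{i+1} − x_{i+1}·y_i), indices taken mod 7.
Σ = (-63) + (-1) + (-40) + (-22) + (-22) + (-26) + (-60) = -234
Area = |Σ|/2 = 117.
Hole:
Σ = (-3) + (13) + (14) = 24
Area = |Σ|/2 = 12.
Net area = 117 − 12 = 105.

105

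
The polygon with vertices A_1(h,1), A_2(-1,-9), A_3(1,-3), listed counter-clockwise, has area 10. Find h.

Write out the shoelace sum; only the two edges meeting at A_1 involve h:
2·Area = [(1·1 − h·(-3)) + (h·(-9) − (-1)·1)] + 12
       = -6·h + 14 = 20
⇒ h = -1.

-1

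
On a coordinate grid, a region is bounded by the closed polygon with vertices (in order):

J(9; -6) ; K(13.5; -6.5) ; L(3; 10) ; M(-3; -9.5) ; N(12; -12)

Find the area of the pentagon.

Σ = (22.5) + (154.5) + (1.5) + (150) + (36) = 364.5
Area = |Σ|/2 = 182.25.

182.25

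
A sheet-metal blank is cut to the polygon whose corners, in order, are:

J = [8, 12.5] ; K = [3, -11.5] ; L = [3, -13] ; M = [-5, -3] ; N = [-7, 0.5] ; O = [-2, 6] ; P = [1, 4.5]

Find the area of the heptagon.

155.5

Apply the shoelace (surveyor's) formula: 2A = Σ (x_i·y_{i+1} − x_{i+1}·y_i), indices taken mod 7.
Cross-terms: -129.5, -4.5, -74, -23.5, -41, -15, -23.5  ⇒  Σ = -311
Area = |Σ|/2 = 155.5.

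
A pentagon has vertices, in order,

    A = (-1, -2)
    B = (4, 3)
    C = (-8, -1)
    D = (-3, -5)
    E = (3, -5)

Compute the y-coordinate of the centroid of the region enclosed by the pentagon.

Apply the surveyor's formula. First the cross-terms c_i = x_i·y_{i+1} − x_{i+1}·y_i:
  5, 20, 37, 30, -11  ⇒  2A = 81, A = 40.5.
Then Σ (y_i + y_{i+1})·c_i = -400, so ȳ = -400 / (6·40.5) = -400/243.

-400/243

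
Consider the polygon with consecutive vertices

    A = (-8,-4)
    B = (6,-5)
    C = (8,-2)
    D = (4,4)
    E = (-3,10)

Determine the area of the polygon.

Apply the shoelace formula: 2A = Σ (x_i·y_{i+1} − x_{i+1}·y_i), indices taken mod 5.
Σ = (64) + (28) + (40) + (52) + (92) = 276
Area = |Σ|/2 = 138.

138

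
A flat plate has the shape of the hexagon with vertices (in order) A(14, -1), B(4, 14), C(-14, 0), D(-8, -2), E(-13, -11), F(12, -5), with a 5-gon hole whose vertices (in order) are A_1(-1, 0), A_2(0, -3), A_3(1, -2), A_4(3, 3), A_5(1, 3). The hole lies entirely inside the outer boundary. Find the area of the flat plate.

Outer boundary:
Cross-terms: 200, 196, 28, 62, 197, 58  ⇒  Σ = 741
Area = |Σ|/2 = 370.5.
Hole:
Σ = (3) + (3) + (9) + (6) + (3) = 24
Area = |Σ|/2 = 12.
Net area = 370.5 − 12 = 358.5.

358.5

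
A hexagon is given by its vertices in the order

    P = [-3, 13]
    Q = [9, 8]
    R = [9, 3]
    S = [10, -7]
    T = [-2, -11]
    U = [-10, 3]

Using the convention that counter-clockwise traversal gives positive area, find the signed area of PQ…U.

-320

Apply Gauss's area formula: 2A = Σ (x_i·y_{i+1} − x_{i+1}·y_i), indices taken mod 6.
Cross-terms: -141, -45, -93, -124, -116, -121  ⇒  Σ = -640
Signed area = Σ/2 = -320 (negative ⇒ clockwise traversal).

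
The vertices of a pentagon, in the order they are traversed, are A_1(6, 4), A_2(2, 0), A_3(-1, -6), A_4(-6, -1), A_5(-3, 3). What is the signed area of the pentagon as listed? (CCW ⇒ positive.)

Σ = (-8) + (-12) + (-35) + (-21) + (-30) = -106
Signed area = Σ/2 = -53 (negative ⇒ clockwise traversal).

-53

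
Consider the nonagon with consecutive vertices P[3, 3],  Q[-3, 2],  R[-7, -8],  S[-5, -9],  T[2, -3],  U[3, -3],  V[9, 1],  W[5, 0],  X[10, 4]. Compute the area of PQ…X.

Σ = (15) + (38) + (23) + (33) + (3) + (30) + (-5) + (20) + (18) = 175
Area = |Σ|/2 = 87.5.

87.5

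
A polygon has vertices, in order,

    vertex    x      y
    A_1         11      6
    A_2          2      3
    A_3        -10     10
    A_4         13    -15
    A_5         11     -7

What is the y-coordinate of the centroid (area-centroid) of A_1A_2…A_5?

Apply the shoelace (surveyor's) formula. First the cross-terms c_i = x_i·y_{i+1} − x_{i+1}·y_i:
  21, 50, 20, 74, 143  ⇒  2A = 308, A = 154.
Then Σ (y_i + y_{i+1})·c_i = -1032, so ȳ = -1032 / (6·154) = -86/77.

-86/77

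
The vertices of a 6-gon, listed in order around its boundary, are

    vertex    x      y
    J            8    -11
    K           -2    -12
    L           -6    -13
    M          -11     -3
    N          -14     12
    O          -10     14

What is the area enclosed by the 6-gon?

Apply the shoelace (surveyor's) formula: 2A = Σ (x_i·y_{i+1} − x_{i+1}·y_i), indices taken mod 6.
Cross-terms: -118, -46, -125, -174, -76, -2  ⇒  Σ = -541
Area = |Σ|/2 = 270.5.

270.5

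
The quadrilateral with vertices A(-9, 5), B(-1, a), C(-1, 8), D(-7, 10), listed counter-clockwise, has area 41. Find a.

Write out the shoelace sum; only the two edges meeting at B involve a:
2·Area = [((-9)·a − (-1)·5) + ((-1)·8 − (-1)·a)] + 101
       = -8·a + 98 = 82
⇒ a = 2.

2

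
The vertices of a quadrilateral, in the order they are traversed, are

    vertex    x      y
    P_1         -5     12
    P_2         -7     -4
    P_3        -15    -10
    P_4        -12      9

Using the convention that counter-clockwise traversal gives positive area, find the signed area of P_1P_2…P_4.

-120

P_1→P_2: (-5)(-4) − (-7)(12) = 104
P_2→P_3: (-7)(-10) − (-15)(-4) = 10
P_3→P_4: (-15)(9) − (-12)(-10) = -255
P_4→P_1: (-12)(12) − (-5)(9) = -99
Σ = -240
Signed area = Σ/2 = -120 (negative ⇒ clockwise traversal).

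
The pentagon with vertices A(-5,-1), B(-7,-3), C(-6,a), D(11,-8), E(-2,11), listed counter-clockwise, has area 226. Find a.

Write out the shoelace sum; only the two edges meeting at C involve a:
2·Area = [((-7)·a − (-6)·(-3)) + ((-6)·(-8) − 11·a)] + 170
       = -18·a + 200 = 452
⇒ a = -14.

-14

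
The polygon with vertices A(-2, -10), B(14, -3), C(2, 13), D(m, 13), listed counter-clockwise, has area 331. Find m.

The doubled signed area Σ (x_i y_{i+1} − x_{i+1} y_i) is linear in m.
With m=0 it equals 386; the coefficient of m is -23 (from the two edges through D).
So -23·m + 386 = 2·331 = 662 ⇒ m = -12.

-12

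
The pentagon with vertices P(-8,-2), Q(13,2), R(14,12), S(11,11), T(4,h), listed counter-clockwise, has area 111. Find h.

6

The doubled signed area Σ (x_i y_{i+1} − x_{i+1} y_i) is linear in h.
With h=0 it equals 108; the coefficient of h is 19 (from the two edges through T).
So 19·h + 108 = 2·111 = 222 ⇒ h = 6.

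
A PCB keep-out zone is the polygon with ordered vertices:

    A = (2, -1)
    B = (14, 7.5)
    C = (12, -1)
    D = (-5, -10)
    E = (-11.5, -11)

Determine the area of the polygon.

Apply the shoelace formula: 2A = Σ (x_i·y_{i+1} − x_{i+1}·y_i), indices taken mod 5.
Σ = (29) + (-104) + (-125) + (-60) + (33.5) = -226.5
Area = |Σ|/2 = 113.25.

113.25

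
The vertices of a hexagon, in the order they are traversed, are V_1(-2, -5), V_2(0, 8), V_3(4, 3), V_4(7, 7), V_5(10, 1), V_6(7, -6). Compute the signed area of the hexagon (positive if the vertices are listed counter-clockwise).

-109

Apply the surveyor's formula: 2A = Σ (x_i·y_{i+1} − x_{i+1}·y_i), indices taken mod 6.
V_1→V_2: (-2)(8) − (0)(-5) = -16
V_2→V_3: (0)(3) − (4)(8) = -32
V_3→V_4: (4)(7) − (7)(3) = 7
V_4→V_5: (7)(1) − (10)(7) = -63
V_5→V_6: (10)(-6) − (7)(1) = -67
V_6→V_1: (7)(-5) − (-2)(-6) = -47
Σ = -218
Signed area = Σ/2 = -109 (negative ⇒ clockwise traversal).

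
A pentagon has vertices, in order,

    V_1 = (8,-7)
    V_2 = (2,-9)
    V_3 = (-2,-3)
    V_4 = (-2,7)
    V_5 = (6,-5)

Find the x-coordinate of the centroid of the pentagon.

82/51

Apply the surveyor's formula. First the cross-terms c_i = x_i·y_{i+1} − x_{i+1}·y_i:
  -58, -24, -20, -32, -2  ⇒  2A = -136, A = -68.
Then Σ (x_i + x_{i+1})·c_i = -656, so x̄ = -656 / (6·(-68)) = 82/51.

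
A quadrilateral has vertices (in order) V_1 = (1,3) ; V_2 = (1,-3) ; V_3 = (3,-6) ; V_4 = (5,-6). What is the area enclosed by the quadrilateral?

15

Σ = (-6) + (3) + (12) + (21) = 30
Area = |Σ|/2 = 15.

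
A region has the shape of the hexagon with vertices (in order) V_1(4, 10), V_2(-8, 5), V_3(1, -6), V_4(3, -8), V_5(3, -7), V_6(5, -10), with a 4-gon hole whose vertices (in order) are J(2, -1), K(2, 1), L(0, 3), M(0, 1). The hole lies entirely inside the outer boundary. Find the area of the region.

121.5

Outer boundary:
V_1→V_2: (4)(5) − (-8)(10) = 100
V_2→V_3: (-8)(-6) − (1)(5) = 43
V_3→V_4: (1)(-8) − (3)(-6) = 10
V_4→V_5: (3)(-7) − (3)(-8) = 3
V_5→V_6: (3)(-10) − (5)(-7) = 5
V_6→V_1: (5)(10) − (4)(-10) = 90
Σ = 251
Area = |Σ|/2 = 125.5.
Hole:
J→K: (2)(1) − (2)(-1) = 4
K→L: (2)(3) − (0)(1) = 6
L→M: (0)(1) − (0)(3) = 0
M→J: (0)(-1) − (2)(1) = -2
Σ = 8
Area = |Σ|/2 = 4.
Net area = 125.5 − 4 = 121.5.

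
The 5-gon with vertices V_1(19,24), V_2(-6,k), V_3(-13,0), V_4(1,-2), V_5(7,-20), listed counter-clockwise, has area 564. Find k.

The doubled signed area Σ (x_i y_{i+1} − x_{i+1} y_i) is linear in k.
With k=0 it equals 712; the coefficient of k is 32 (from the two edges through V_2).
So 32·k + 712 = 2·564 = 1128 ⇒ k = 13.

13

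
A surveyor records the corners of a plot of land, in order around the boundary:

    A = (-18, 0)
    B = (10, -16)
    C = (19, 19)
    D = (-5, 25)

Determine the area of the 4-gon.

Apply the shoelace formula: 2A = Σ (x_i·y_{i+1} − x_{i+1}·y_i), indices taken mod 4.
Σ = (288) + (494) + (570) + (450) = 1802
Area = |Σ|/2 = 901.

901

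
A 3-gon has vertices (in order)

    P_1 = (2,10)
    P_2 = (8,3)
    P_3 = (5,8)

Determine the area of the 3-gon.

Apply Gauss's area formula: 2A = Σ (x_i·y_{i+1} − x_{i+1}·y_i), indices taken mod 3.
Cross-terms: -74, 49, 34  ⇒  Σ = 9
Area = |Σ|/2 = 4.5.

4.5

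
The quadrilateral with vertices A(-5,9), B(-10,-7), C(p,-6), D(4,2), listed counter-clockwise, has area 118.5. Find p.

Write out the shoelace sum; only the two edges meeting at C involve p:
2·Area = [((-10)·(-6) − p·(-7)) + (p·2 − 4·(-6))] + 171
       = 9·p + 255 = 237
⇒ p = -2.

-2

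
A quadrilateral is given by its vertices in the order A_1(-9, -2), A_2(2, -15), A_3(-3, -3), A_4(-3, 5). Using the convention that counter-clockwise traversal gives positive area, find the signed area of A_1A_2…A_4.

Apply the shoelace formula: 2A = Σ (x_i·y_{i+1} − x_{i+1}·y_i), indices taken mod 4.
Cross-terms: 139, -51, -24, 51  ⇒  Σ = 115
Signed area = Σ/2 = 57.5 (positive ⇒ counter-clockwise traversal).

57.5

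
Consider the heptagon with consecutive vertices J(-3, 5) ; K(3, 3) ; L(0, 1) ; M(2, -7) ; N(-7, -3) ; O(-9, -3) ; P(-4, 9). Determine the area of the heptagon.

85

Apply Gauss's area formula: 2A = Σ (x_i·y_{i+1} − x_{i+1}·y_i), indices taken mod 7.
Cross-terms: -24, 3, -2, -55, -6, -93, 7  ⇒  Σ = -170
Area = |Σ|/2 = 85.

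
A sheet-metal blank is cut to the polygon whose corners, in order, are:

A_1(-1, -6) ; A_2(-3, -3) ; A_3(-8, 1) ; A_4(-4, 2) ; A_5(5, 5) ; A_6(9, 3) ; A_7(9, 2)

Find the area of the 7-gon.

Apply Gauss's area formula: 2A = Σ (x_i·y_{i+1} − x_{i+1}·y_i), indices taken mod 7.
Cross-terms: -15, -27, -12, -30, -30, -9, -52  ⇒  Σ = -175
Area = |Σ|/2 = 87.5.

87.5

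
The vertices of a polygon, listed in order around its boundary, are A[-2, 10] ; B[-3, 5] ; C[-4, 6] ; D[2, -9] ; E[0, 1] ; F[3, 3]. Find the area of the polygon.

Apply Gauss's area formula: 2A = Σ (x_i·y_{i+1} − x_{i+1}·y_i), indices taken mod 6.
Cross-terms: 20, 2, 24, 2, -3, 36  ⇒  Σ = 81
Area = |Σ|/2 = 40.5.

40.5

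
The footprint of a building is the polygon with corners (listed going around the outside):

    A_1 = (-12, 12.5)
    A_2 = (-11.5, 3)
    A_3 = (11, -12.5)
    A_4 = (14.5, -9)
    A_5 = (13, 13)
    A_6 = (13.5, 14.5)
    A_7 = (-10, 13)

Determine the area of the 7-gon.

485.375

Σ = (107.75) + (110.75) + (82.25) + (305.5) + (13) + (320.5) + (31) = 970.75
Area = |Σ|/2 = 485.375.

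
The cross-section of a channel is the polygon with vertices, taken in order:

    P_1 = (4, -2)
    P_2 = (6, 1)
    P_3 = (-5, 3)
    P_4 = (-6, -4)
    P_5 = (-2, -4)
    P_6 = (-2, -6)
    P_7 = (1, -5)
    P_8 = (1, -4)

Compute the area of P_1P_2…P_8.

64

Σ = (16) + (23) + (38) + (16) + (4) + (16) + (1) + (14) = 128
Area = |Σ|/2 = 64.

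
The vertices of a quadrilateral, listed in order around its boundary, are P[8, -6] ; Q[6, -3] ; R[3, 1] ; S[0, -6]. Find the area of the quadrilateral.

28.5

Σ = (12) + (15) + (-18) + (48) = 57
Area = |Σ|/2 = 28.5.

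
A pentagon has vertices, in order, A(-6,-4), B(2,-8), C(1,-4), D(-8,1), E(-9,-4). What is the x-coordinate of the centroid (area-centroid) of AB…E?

Apply the shoelace formula. First the cross-terms c_i = x_i·y_{i+1} − x_{i+1}·y_i:
  56, 0, -31, 41, 12  ⇒  2A = 78, A = 39.
Then Σ (x_i + x_{i+1})·c_i = -884, so x̄ = -884 / (6·39) = -34/9.

-34/9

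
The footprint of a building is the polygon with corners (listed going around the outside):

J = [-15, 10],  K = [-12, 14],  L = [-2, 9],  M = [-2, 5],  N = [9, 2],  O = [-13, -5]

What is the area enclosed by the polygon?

Apply the shoelace formula: 2A = Σ (x_i·y_{i+1} − x_{i+1}·y_i), indices taken mod 6.
Cross-terms: -90, -80, 8, -49, -19, -205  ⇒  Σ = -435
Area = |Σ|/2 = 217.5.

217.5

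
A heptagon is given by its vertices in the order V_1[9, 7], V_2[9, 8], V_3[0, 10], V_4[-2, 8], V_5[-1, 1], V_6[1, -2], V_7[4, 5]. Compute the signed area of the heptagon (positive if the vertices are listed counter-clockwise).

Apply the surveyor's formula: 2A = Σ (x_i·y_{i+1} − x_{i+1}·y_i), indices taken mod 7.
Σ = (9) + (90) + (20) + (6) + (1) + (13) + (-17) = 122
Signed area = Σ/2 = 61 (positive ⇒ counter-clockwise traversal).

61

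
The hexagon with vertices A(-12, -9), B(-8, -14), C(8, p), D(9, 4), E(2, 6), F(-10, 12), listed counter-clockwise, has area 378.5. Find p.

Write out the shoelace sum; only the two edges meeting at C involve p:
2·Area = [((-8)·p − 8·(-14)) + (8·4 − 9·p)] + 460
       = -17·p + 604 = 757
⇒ p = -9.

-9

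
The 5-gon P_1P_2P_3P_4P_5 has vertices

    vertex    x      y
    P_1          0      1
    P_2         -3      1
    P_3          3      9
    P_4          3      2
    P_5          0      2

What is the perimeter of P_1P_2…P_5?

|P_1P_2| = √((-3)² + (0)²) = √9 = 3
|P_2P_3| = √((6)² + (8)²) = √100 = 10
|P_3P_4| = √((0)² + (-7)²) = √49 = 7
|P_4P_5| = √((-3)² + (0)²) = √9 = 3
|P_5P_1| = √((0)² + (-1)²) = √1 = 1
Perimeter = 3 + 10 + 7 + 3 + 1 = 24.

24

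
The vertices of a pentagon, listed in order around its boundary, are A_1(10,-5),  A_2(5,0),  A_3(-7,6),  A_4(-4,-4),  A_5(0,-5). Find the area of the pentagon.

Σ = (25) + (30) + (52) + (20) + (50) = 177
Area = |Σ|/2 = 88.5.

88.5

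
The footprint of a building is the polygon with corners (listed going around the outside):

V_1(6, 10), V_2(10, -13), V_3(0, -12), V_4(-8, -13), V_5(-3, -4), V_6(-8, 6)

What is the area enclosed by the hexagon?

283.5

V_1→V_2: (6)(-13) − (10)(10) = -178
V_2→V_3: (10)(-12) − (0)(-13) = -120
V_3→V_4: (0)(-13) − (-8)(-12) = -96
V_4→V_5: (-8)(-4) − (-3)(-13) = -7
V_5→V_6: (-3)(6) − (-8)(-4) = -50
V_6→V_1: (-8)(10) − (6)(6) = -116
Σ = -567
Area = |Σ|/2 = 283.5.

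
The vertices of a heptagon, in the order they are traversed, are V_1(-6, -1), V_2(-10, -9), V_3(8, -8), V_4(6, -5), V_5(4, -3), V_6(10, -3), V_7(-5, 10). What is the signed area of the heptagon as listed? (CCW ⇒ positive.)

Apply the shoelace (surveyor's) formula: 2A = Σ (x_i·y_{i+1} − x_{i+1}·y_i), indices taken mod 7.
Cross-terms: 44, 152, 8, 2, 18, 85, 65  ⇒  Σ = 374
Signed area = Σ/2 = 187 (positive ⇒ counter-clockwise traversal).

187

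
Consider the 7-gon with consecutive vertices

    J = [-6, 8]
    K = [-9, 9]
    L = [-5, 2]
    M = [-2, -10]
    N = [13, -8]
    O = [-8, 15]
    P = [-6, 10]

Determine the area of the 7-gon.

199

Apply the shoelace formula: 2A = Σ (x_i·y_{i+1} − x_{i+1}·y_i), indices taken mod 7.
Σ = (18) + (27) + (54) + (146) + (131) + (10) + (12) = 398
Area = |Σ|/2 = 199.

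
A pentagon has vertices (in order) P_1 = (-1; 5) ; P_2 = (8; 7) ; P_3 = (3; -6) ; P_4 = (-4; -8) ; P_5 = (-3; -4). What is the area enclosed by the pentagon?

95.5

Apply the surveyor's formula: 2A = Σ (x_i·y_{i+1} − x_{i+1}·y_i), indices taken mod 5.
Cross-terms: -47, -69, -48, -8, -19  ⇒  Σ = -191
Area = |Σ|/2 = 95.5.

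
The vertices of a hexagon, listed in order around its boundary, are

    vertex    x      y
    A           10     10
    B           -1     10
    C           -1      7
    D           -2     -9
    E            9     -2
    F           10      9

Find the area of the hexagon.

Apply Gauss's area formula: 2A = Σ (x_i·y_{i+1} − x_{i+1}·y_i), indices taken mod 6.
Cross-terms: 110, 3, 23, 85, 101, 10  ⇒  Σ = 332
Area = |Σ|/2 = 166.

166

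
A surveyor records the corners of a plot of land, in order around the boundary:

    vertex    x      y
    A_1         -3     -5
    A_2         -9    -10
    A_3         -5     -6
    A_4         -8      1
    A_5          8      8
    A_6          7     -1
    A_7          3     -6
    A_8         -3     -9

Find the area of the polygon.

Σ = (-15) + (4) + (-53) + (-72) + (-64) + (-39) + (-45) + (-12) = -296
Area = |Σ|/2 = 148.

148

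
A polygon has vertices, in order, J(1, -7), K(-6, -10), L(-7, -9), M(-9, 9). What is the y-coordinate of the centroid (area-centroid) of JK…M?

Apply the shoelace formula. First the cross-terms c_i = x_i·y_{i+1} − x_{i+1}·y_i:
  -52, -16, -144, 54  ⇒  2A = -158, A = -79.
Then Σ (y_i + y_{i+1})·c_i = 1296, so ȳ = 1296 / (6·(-79)) = -216/79.

-216/79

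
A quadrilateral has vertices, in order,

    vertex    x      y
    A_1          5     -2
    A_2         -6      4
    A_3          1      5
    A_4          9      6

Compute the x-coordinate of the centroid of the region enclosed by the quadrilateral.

Apply the surveyor's formula. First the cross-terms c_i = x_i·y_{i+1} − x_{i+1}·y_i:
  8, -34, -39, -48  ⇒  2A = -113, A = -56.5.
Then Σ (x_i + x_{i+1})·c_i = -900, so x̄ = -900 / (6·(-56.5)) = 300/113.

300/113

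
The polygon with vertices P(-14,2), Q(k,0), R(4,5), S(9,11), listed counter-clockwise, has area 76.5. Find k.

-6

Write out the shoelace sum; only the two edges meeting at Q involve k:
2·Area = [((-14)·0 − k·2) + (k·5 − 4·0)] + 171
       = 3·k + 171 = 153
⇒ k = -6.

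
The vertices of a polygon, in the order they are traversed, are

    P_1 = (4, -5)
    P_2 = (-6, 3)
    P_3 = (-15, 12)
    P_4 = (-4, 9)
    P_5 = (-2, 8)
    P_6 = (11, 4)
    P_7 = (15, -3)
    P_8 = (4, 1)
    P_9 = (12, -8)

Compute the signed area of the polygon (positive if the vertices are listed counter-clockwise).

Apply the shoelace formula: 2A = Σ (x_i·y_{i+1} − x_{i+1}·y_i), indices taken mod 9.
Σ = (-18) + (-27) + (-87) + (-14) + (-96) + (-93) + (27) + (-44) + (-28) = -380
Signed area = Σ/2 = -190 (negative ⇒ clockwise traversal).

-190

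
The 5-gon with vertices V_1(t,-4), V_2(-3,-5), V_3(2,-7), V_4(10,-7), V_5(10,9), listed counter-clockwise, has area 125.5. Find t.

Write out the shoelace sum; only the two edges meeting at V_1 involve t:
2·Area = [(10·(-4) − t·9) + (t·(-5) − (-3)·(-4))] + 247
       = -14·t + 195 = 251
⇒ t = -4.

-4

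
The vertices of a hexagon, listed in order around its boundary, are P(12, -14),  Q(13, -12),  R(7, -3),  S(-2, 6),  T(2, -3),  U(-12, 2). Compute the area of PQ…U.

Σ = (38) + (45) + (36) + (-6) + (-32) + (144) = 225
Area = |Σ|/2 = 112.5.

112.5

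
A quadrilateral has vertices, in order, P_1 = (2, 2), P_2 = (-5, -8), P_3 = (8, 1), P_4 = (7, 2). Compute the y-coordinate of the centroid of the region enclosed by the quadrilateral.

Apply the shoelace (surveyor's) formula. First the cross-terms c_i = x_i·y_{i+1} − x_{i+1}·y_i:
  -6, 59, 9, 10  ⇒  2A = 72, A = 36.
Then Σ (y_i + y_{i+1})·c_i = -310, so ȳ = -310 / (6·36) = -155/108.

-155/108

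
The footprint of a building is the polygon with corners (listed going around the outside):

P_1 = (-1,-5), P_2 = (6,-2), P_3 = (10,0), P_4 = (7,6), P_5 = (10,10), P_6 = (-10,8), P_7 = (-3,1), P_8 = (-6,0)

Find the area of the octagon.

Apply the shoelace formula: 2A = Σ (x_i·y_{i+1} − x_{i+1}·y_i), indices taken mod 8.
P_1→P_2: (-1)(-2) − (6)(-5) = 32
P_2→P_3: (6)(0) − (10)(-2) = 20
P_3→P_4: (10)(6) − (7)(0) = 60
P_4→P_5: (7)(10) − (10)(6) = 10
P_5→P_6: (10)(8) − (-10)(10) = 180
P_6→P_7: (-10)(1) − (-3)(8) = 14
P_7→P_8: (-3)(0) − (-6)(1) = 6
P_8→P_1: (-6)(-5) − (-1)(0) = 30
Σ = 352
Area = |Σ|/2 = 176.

176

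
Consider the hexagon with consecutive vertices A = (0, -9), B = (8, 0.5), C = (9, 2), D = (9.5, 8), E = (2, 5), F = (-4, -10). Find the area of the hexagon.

A→B: (0)(0.5) − (8)(-9) = 72
B→C: (8)(2) − (9)(0.5) = 11.5
C→D: (9)(8) − (9.5)(2) = 53
D→E: (9.5)(5) − (2)(8) = 31.5
E→F: (2)(-10) − (-4)(5) = 0
F→A: (-4)(-9) − (0)(-10) = 36
Σ = 204
Area = |Σ|/2 = 102.

102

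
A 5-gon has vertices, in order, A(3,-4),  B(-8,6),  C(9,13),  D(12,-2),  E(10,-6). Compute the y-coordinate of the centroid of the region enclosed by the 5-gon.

359/105

Apply the shoelace formula. First the cross-terms c_i = x_i·y_{i+1} − x_{i+1}·y_i:
  -14, -158, -174, -52, -22  ⇒  2A = -420, A = -210.
Then Σ (y_i + y_{i+1})·c_i = -4308, so ȳ = -4308 / (6·(-210)) = 359/105.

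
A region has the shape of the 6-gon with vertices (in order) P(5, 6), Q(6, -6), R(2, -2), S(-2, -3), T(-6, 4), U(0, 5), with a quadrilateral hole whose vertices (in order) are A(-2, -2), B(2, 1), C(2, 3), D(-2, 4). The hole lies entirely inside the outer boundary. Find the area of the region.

62.5

Outer boundary:
Apply the shoelace formula: 2A = Σ (x_i·y_{i+1} − x_{i+1}·y_i), indices taken mod 6.
Σ = (-66) + (0) + (-10) + (-26) + (-30) + (-25) = -157
Area = |Σ|/2 = 78.5.
Hole:
Apply Gauss's area formula: 2A = Σ (x_i·y_{i+1} − x_{i+1}·y_i), indices taken mod 4.
Σ = (2) + (4) + (14) + (12) = 32
Area = |Σ|/2 = 16.
Net area = 78.5 − 16 = 62.5.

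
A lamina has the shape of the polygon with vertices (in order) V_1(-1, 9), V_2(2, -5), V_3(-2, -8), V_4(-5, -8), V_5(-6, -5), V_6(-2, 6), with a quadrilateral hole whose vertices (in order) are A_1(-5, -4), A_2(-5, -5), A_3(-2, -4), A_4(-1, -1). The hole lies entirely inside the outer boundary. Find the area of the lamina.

66

Outer boundary:
Apply Gauss's area formula: 2A = Σ (x_i·y_{i+1} − x_{i+1}·y_i), indices taken mod 6.
Cross-terms: -13, -26, -24, -23, -46, -12  ⇒  Σ = -144
Area = |Σ|/2 = 72.
Hole:
Apply the surveyor's formula: 2A = Σ (x_i·y_{i+1} − x_{i+1}·y_i), indices taken mod 4.
Σ = (5) + (10) + (-2) + (-1) = 12
Area = |Σ|/2 = 6.
Net area = 72 − 6 = 66.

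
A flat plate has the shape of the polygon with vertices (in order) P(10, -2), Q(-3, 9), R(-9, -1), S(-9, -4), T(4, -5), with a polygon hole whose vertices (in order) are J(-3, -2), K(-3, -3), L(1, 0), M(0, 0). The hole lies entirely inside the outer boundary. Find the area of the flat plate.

146

Outer boundary:
Apply the shoelace (surveyor's) formula: 2A = Σ (x_i·y_{i+1} − x_{i+1}·y_i), indices taken mod 5.
Cross-terms: 84, 84, 27, 61, 42  ⇒  Σ = 298
Area = |Σ|/2 = 149.
Hole:
Cross-terms: 3, 3, 0, 0  ⇒  Σ = 6
Area = |Σ|/2 = 3.
Net area = 149 − 3 = 146.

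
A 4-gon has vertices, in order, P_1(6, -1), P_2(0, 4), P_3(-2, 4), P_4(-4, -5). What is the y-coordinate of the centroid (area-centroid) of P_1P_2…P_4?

-47/138

Apply Gauss's area formula. First the cross-terms c_i = x_i·y_{i+1} − x_{i+1}·y_i:
  24, 8, 26, 34  ⇒  2A = 92, A = 46.
Then Σ (y_i + y_{i+1})·c_i = -94, so ȳ = -94 / (6·46) = -47/138.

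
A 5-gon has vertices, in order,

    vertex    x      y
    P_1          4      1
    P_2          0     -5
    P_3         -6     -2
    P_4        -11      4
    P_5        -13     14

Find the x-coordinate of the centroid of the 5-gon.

-439/89

Apply the surveyor's formula. First the cross-terms c_i = x_i·y_{i+1} − x_{i+1}·y_i:
  -20, -30, -46, -102, -69  ⇒  2A = -267, A = -133.5.
Then Σ (x_i + x_{i+1})·c_i = 3951, so x̄ = 3951 / (6·(-133.5)) = -439/89.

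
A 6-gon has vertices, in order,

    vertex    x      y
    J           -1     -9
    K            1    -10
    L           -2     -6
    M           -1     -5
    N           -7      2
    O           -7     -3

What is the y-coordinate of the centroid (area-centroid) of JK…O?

Apply the surveyor's formula. First the cross-terms c_i = x_i·y_{i+1} − x_{i+1}·y_i:
  19, -26, 4, -37, 35, 60  ⇒  2A = 55, A = 27.5.
Then Σ (y_i + y_{i+1})·c_i = -633, so ȳ = -633 / (6·27.5) = -211/55.

-211/55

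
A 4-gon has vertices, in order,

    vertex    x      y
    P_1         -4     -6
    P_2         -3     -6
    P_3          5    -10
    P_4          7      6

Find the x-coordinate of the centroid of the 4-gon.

Apply the shoelace (surveyor's) formula. First the cross-terms c_i = x_i·y_{i+1} − x_{i+1}·y_i:
  6, 60, 100, -18  ⇒  2A = 148, A = 74.
Then Σ (x_i + x_{i+1})·c_i = 1224, so x̄ = 1224 / (6·74) = 102/37.

102/37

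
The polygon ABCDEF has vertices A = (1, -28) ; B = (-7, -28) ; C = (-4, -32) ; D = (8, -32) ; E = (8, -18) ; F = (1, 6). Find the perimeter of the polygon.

98

|AB| = √((-8)² + (0)²) = √64 = 8
|BC| = √((3)² + (-4)²) = √25 = 5
|CD| = √((12)² + (0)²) = √144 = 12
|DE| = √((0)² + (14)²) = √196 = 14
|EF| = √((-7)² + (24)²) = √625 = 25
|FA| = √((0)² + (-34)²) = √1156 = 34
Perimeter = 8 + 5 + 12 + 14 + 25 + 34 = 98.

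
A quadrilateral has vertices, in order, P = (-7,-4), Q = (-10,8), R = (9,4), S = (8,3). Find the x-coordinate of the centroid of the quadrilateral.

-103/42

Apply Gauss's area formula. First the cross-terms c_i = x_i·y_{i+1} − x_{i+1}·y_i:
  -96, -112, -5, -11  ⇒  2A = -224, A = -112.
Then Σ (x_i + x_{i+1})·c_i = 1648, so x̄ = 1648 / (6·(-112)) = -103/42.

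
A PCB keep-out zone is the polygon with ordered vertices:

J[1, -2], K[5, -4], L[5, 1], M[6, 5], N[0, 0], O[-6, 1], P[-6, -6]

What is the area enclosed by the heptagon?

Σ = (6) + (25) + (19) + (0) + (0) + (42) + (18) = 110
Area = |Σ|/2 = 55.

55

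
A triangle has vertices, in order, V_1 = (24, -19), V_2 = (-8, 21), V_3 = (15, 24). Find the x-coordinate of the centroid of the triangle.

Apply Gauss's area formula. First the cross-terms c_i = x_i·y_{i+1} − x_{i+1}·y_i:
  352, -507, -861  ⇒  2A = -1016, A = -508.
Then Σ (x_i + x_{i+1})·c_i = -31496, so x̄ = -31496 / (6·(-508)) = 31/3.

31/3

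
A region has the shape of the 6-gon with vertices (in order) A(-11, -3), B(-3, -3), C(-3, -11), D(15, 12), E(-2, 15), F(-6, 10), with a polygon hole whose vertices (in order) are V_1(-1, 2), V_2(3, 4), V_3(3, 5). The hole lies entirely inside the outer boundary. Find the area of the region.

Outer boundary:
Apply Gauss's area formula: 2A = Σ (x_i·y_{i+1} − x_{i+1}·y_i), indices taken mod 6.
A→B: (-11)(-3) − (-3)(-3) = 24
B→C: (-3)(-11) − (-3)(-3) = 24
C→D: (-3)(12) − (15)(-11) = 129
D→E: (15)(15) − (-2)(12) = 249
E→F: (-2)(10) − (-6)(15) = 70
F→A: (-6)(-3) − (-11)(10) = 128
Σ = 624
Area = |Σ|/2 = 312.
Hole:
Cross-terms: -10, 3, 11  ⇒  Σ = 4
Area = |Σ|/2 = 2.
Net area = 312 − 2 = 310.

310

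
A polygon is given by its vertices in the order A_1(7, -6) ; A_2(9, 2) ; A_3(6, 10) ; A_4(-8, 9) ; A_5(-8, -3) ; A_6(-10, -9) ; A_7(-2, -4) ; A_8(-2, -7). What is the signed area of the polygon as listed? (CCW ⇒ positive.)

253.5

Apply the shoelace (surveyor's) formula: 2A = Σ (x_i·y_{i+1} − x_{i+1}·y_i), indices taken mod 8.
Cross-terms: 68, 78, 134, 96, 42, 22, 6, 61  ⇒  Σ = 507
Signed area = Σ/2 = 253.5 (positive ⇒ counter-clockwise traversal).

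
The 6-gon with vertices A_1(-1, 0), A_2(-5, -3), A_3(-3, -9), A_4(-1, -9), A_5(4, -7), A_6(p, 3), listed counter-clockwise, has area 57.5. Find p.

0

The doubled signed area Σ (x_i y_{i+1} − x_{i+1} y_i) is linear in p.
With p=0 it equals 115; the coefficient of p is 7 (from the two edges through A_6).
So 7·p + 115 = 2·57.5 = 115 ⇒ p = 0.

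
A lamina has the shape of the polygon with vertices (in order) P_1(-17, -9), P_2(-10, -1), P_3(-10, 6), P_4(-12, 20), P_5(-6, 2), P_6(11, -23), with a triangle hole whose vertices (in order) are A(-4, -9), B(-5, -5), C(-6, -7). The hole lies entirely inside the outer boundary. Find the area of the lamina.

Outer boundary:
Apply the surveyor's formula: 2A = Σ (x_i·y_{i+1} − x_{i+1}·y_i), indices taken mod 6.
Σ = (-73) + (-70) + (-128) + (96) + (116) + (-490) = -549
Area = |Σ|/2 = 274.5.
Hole:
Apply Gauss's area formula: 2A = Σ (x_i·y_{i+1} − x_{i+1}·y_i), indices taken mod 3.
Σ = (-25) + (5) + (26) = 6
Area = |Σ|/2 = 3.
Net area = 274.5 − 3 = 271.5.

271.5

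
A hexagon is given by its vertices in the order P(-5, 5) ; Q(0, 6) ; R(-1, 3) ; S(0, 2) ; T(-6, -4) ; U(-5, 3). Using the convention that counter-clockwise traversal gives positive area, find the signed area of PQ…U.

Apply the surveyor's formula: 2A = Σ (x_i·y_{i+1} − x_{i+1}·y_i), indices taken mod 6.
Σ = (-30) + (6) + (-2) + (12) + (-38) + (-10) = -62
Signed area = Σ/2 = -31 (negative ⇒ clockwise traversal).

-31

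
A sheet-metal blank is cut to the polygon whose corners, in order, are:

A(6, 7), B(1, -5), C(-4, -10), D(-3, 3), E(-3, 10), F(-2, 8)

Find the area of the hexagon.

98

Apply the shoelace (surveyor's) formula: 2A = Σ (x_i·y_{i+1} − x_{i+1}·y_i), indices taken mod 6.
Cross-terms: -37, -30, -42, -21, -4, -62  ⇒  Σ = -196
Area = |Σ|/2 = 98.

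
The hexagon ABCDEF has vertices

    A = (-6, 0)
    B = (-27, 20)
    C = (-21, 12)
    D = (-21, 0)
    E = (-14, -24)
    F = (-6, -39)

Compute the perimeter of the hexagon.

|AB| = √((-21)² + (20)²) = √841 = 29
|BC| = √((6)² + (-8)²) = √100 = 10
|CD| = √((0)² + (-12)²) = √144 = 12
|DE| = √((7)² + (-24)²) = √625 = 25
|EF| = √((8)² + (-15)²) = √289 = 17
|FA| = √((0)² + (39)²) = √1521 = 39
Perimeter = 29 + 10 + 12 + 25 + 17 + 39 = 132.

132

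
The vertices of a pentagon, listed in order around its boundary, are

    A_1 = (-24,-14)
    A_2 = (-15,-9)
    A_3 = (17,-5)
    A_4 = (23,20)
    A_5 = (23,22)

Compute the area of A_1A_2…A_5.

Σ = (6) + (228) + (455) + (46) + (206) = 941
Area = |Σ|/2 = 470.5.

470.5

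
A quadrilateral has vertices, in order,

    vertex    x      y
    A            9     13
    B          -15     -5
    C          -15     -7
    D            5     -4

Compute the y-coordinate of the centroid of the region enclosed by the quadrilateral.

Apply the shoelace (surveyor's) formula. First the cross-terms c_i = x_i·y_{i+1} − x_{i+1}·y_i:
  150, 30, 95, 101  ⇒  2A = 376, A = 188.
Then Σ (y_i + y_{i+1})·c_i = 704, so ȳ = 704 / (6·188) = 88/141.

88/141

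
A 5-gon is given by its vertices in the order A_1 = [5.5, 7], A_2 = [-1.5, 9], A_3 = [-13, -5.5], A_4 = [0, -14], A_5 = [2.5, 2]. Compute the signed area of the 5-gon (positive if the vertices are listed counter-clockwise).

204.375

Cross-terms: 60, 125.25, 182, 35, 6.5  ⇒  Σ = 408.75
Signed area = Σ/2 = 204.375 (positive ⇒ counter-clockwise traversal).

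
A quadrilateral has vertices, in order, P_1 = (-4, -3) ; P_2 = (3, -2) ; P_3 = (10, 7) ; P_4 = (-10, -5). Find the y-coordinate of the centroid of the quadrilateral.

Apply the shoelace formula. First the cross-terms c_i = x_i·y_{i+1} − x_{i+1}·y_i:
  17, 41, 20, 10  ⇒  2A = 88, A = 44.
Then Σ (y_i + y_{i+1})·c_i = 80, so ȳ = 80 / (6·44) = 10/33.

10/33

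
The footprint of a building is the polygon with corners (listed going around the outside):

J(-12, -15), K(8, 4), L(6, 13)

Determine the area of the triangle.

109

Apply the shoelace formula: 2A = Σ (x_i·y_{i+1} − x_{i+1}·y_i), indices taken mod 3.
Σ = (72) + (80) + (66) = 218
Area = |Σ|/2 = 109.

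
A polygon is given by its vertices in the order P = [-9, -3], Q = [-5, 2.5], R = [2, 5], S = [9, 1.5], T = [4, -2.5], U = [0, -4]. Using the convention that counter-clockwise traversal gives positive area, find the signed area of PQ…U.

Σ = (-37.5) + (-30) + (-42) + (-28.5) + (-16) + (-36) = -190
Signed area = Σ/2 = -95 (negative ⇒ clockwise traversal).

-95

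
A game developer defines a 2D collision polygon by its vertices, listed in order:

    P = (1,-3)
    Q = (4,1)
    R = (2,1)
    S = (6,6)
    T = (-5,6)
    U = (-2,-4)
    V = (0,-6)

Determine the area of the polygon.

P→Q: (1)(1) − (4)(-3) = 13
Q→R: (4)(1) − (2)(1) = 2
R→S: (2)(6) − (6)(1) = 6
S→T: (6)(6) − (-5)(6) = 66
T→U: (-5)(-4) − (-2)(6) = 32
U→V: (-2)(-6) − (0)(-4) = 12
V→P: (0)(-3) − (1)(-6) = 6
Σ = 137
Area = |Σ|/2 = 68.5.

68.5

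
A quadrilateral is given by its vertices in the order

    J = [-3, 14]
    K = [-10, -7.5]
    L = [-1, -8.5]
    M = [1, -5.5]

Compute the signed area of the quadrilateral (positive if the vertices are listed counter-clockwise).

Apply the shoelace formula: 2A = Σ (x_i·y_{i+1} − x_{i+1}·y_i), indices taken mod 4.
Σ = (162.5) + (77.5) + (14) + (-2.5) = 251.5
Signed area = Σ/2 = 125.75 (positive ⇒ counter-clockwise traversal).

125.75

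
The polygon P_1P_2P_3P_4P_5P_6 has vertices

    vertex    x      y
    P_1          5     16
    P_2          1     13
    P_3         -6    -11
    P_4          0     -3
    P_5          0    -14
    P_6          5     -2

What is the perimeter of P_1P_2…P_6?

|P_1P_2| = √((-4)² + (-3)²) = √25 = 5
|P_2P_3| = √((-7)² + (-24)²) = √625 = 25
|P_3P_4| = √((6)² + (8)²) = √100 = 10
|P_4P_5| = √((0)² + (-11)²) = √121 = 11
|P_5P_6| = √((5)² + (12)²) = √169 = 13
|P_6P_1| = √((0)² + (18)²) = √324 = 18
Perimeter = 5 + 25 + 10 + 11 + 13 + 18 = 82.

82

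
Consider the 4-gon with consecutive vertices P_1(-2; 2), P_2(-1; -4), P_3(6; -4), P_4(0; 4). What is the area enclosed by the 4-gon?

Apply the shoelace (surveyor's) formula: 2A = Σ (x_i·y_{i+1} − x_{i+1}·y_i), indices taken mod 4.
Σ = (10) + (28) + (24) + (8) = 70
Area = |Σ|/2 = 35.

35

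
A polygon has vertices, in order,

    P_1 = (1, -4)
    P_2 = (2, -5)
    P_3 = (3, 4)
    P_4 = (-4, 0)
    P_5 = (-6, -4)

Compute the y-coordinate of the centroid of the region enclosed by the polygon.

-137/129

Apply the shoelace (surveyor's) formula. First the cross-terms c_i = x_i·y_{i+1} − x_{i+1}·y_i:
  3, 23, 16, 16, 28  ⇒  2A = 86, A = 43.
Then Σ (y_i + y_{i+1})·c_i = -274, so ȳ = -274 / (6·43) = -137/129.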